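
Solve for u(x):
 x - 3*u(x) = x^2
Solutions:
 u(x) = x*(1 - x)/3


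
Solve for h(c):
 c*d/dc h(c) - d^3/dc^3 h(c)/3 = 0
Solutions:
 h(c) = C1 + Integral(C2*airyai(3^(1/3)*c) + C3*airybi(3^(1/3)*c), c)


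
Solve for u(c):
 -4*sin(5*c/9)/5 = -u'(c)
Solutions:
 u(c) = C1 - 36*cos(5*c/9)/25


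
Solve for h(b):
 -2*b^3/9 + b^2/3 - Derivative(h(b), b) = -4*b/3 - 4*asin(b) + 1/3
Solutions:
 h(b) = C1 - b^4/18 + b^3/9 + 2*b^2/3 + 4*b*asin(b) - b/3 + 4*sqrt(1 - b^2)


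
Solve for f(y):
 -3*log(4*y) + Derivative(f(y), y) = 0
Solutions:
 f(y) = C1 + 3*y*log(y) - 3*y + y*log(64)


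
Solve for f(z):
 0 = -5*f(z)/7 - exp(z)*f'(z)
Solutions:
 f(z) = C1*exp(5*exp(-z)/7)


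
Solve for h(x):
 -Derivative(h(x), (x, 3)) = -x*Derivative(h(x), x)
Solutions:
 h(x) = C1 + Integral(C2*airyai(x) + C3*airybi(x), x)


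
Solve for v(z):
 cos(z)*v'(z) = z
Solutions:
 v(z) = C1 + Integral(z/cos(z), z)


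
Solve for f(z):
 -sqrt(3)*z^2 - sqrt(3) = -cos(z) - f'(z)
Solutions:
 f(z) = C1 + sqrt(3)*z^3/3 + sqrt(3)*z - sin(z)


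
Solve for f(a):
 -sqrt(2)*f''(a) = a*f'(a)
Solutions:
 f(a) = C1 + C2*erf(2^(1/4)*a/2)


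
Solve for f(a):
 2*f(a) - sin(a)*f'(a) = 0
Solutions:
 f(a) = C1*(cos(a) - 1)/(cos(a) + 1)


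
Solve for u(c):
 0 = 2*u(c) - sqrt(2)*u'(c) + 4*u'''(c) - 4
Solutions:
 u(c) = C1*exp(3^(1/3)*c*(sqrt(2)*3^(1/3)/(sqrt(6)*sqrt(54 - sqrt(2)) + 18)^(1/3) + (sqrt(6)*sqrt(54 - sqrt(2)) + 18)^(1/3))/12)*sin(3^(1/6)*c*(-3*sqrt(2)/(sqrt(6)*sqrt(54 - sqrt(2)) + 18)^(1/3) + 3^(2/3)*(sqrt(6)*sqrt(54 - sqrt(2)) + 18)^(1/3))/12) + C2*exp(3^(1/3)*c*(sqrt(2)*3^(1/3)/(sqrt(6)*sqrt(54 - sqrt(2)) + 18)^(1/3) + (sqrt(6)*sqrt(54 - sqrt(2)) + 18)^(1/3))/12)*cos(3^(1/6)*c*(-3*sqrt(2)/(sqrt(6)*sqrt(54 - sqrt(2)) + 18)^(1/3) + 3^(2/3)*(sqrt(6)*sqrt(54 - sqrt(2)) + 18)^(1/3))/12) + C3*exp(-3^(1/3)*c*(sqrt(2)*3^(1/3)/(sqrt(6)*sqrt(54 - sqrt(2)) + 18)^(1/3) + (sqrt(6)*sqrt(54 - sqrt(2)) + 18)^(1/3))/6) + 2


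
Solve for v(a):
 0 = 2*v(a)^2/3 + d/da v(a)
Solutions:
 v(a) = 3/(C1 + 2*a)


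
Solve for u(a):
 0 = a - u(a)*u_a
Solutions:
 u(a) = -sqrt(C1 + a^2)
 u(a) = sqrt(C1 + a^2)


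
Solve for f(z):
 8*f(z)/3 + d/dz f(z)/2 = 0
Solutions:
 f(z) = C1*exp(-16*z/3)


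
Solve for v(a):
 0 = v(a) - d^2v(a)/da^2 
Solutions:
 v(a) = C1*exp(-a) + C2*exp(a)


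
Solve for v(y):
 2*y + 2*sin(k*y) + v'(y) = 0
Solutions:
 v(y) = C1 - y^2 + 2*cos(k*y)/k


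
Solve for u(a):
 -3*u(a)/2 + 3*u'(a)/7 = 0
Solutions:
 u(a) = C1*exp(7*a/2)


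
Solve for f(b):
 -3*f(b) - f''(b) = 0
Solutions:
 f(b) = C1*sin(sqrt(3)*b) + C2*cos(sqrt(3)*b)


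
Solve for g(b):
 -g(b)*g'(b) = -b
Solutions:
 g(b) = -sqrt(C1 + b^2)
 g(b) = sqrt(C1 + b^2)


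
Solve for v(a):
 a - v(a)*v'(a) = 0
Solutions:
 v(a) = -sqrt(C1 + a^2)
 v(a) = sqrt(C1 + a^2)


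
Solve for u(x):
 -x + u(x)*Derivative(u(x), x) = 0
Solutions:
 u(x) = -sqrt(C1 + x^2)
 u(x) = sqrt(C1 + x^2)


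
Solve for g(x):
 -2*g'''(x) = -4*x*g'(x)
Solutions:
 g(x) = C1 + Integral(C2*airyai(2^(1/3)*x) + C3*airybi(2^(1/3)*x), x)


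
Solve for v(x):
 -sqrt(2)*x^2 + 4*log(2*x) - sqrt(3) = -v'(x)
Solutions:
 v(x) = C1 + sqrt(2)*x^3/3 - 4*x*log(x) - x*log(16) + sqrt(3)*x + 4*x


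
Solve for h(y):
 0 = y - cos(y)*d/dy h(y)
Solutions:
 h(y) = C1 + Integral(y/cos(y), y)


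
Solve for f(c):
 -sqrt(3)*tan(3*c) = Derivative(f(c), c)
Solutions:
 f(c) = C1 + sqrt(3)*log(cos(3*c))/3


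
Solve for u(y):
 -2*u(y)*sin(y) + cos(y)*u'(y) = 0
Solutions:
 u(y) = C1/cos(y)^2


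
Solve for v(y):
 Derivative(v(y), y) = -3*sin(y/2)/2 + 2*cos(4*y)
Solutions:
 v(y) = C1 + sin(4*y)/2 + 3*cos(y/2)


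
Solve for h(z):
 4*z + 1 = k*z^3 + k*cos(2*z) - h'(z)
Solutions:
 h(z) = C1 + k*z^4/4 + k*sin(2*z)/2 - 2*z^2 - z


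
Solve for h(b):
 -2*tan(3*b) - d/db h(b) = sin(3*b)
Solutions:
 h(b) = C1 + 2*log(cos(3*b))/3 + cos(3*b)/3


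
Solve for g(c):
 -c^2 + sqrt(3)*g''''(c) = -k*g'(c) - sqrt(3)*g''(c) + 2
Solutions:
 g(c) = C1 + C2*exp(2^(1/3)*c*(2^(1/3)*sqrt(3)*(3*k + sqrt(9*k^2 + 4))^(1/3)/12 - 2^(1/3)*I*(3*k + sqrt(9*k^2 + 4))^(1/3)/4 + 2/((-sqrt(3) + 3*I)*(3*k + sqrt(9*k^2 + 4))^(1/3)))) + C3*exp(2^(1/3)*c*(2^(1/3)*sqrt(3)*(3*k + sqrt(9*k^2 + 4))^(1/3)/12 + 2^(1/3)*I*(3*k + sqrt(9*k^2 + 4))^(1/3)/4 - 2/((sqrt(3) + 3*I)*(3*k + sqrt(9*k^2 + 4))^(1/3)))) + C4*exp(2^(1/3)*sqrt(3)*c*(-2^(1/3)*(3*k + sqrt(9*k^2 + 4))^(1/3) + 2/(3*k + sqrt(9*k^2 + 4))^(1/3))/6) + c^3/(3*k) - sqrt(3)*c^2/k^2 + 2*c/k + 6*c/k^3


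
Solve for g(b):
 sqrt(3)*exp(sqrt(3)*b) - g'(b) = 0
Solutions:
 g(b) = C1 + exp(sqrt(3)*b)


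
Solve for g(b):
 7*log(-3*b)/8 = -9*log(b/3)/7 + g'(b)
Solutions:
 g(b) = C1 + 121*b*log(b)/56 + b*(-121 - 23*log(3) + 49*I*pi)/56


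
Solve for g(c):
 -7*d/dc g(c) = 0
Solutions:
 g(c) = C1


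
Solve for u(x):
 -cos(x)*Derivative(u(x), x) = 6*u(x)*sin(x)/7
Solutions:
 u(x) = C1*cos(x)^(6/7)


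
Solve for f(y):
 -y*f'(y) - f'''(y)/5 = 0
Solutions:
 f(y) = C1 + Integral(C2*airyai(-5^(1/3)*y) + C3*airybi(-5^(1/3)*y), y)


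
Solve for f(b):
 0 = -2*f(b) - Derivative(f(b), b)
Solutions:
 f(b) = C1*exp(-2*b)


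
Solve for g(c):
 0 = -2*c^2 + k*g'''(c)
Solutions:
 g(c) = C1 + C2*c + C3*c^2 + c^5/(30*k)


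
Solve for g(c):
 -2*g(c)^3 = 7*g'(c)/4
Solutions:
 g(c) = -sqrt(14)*sqrt(-1/(C1 - 8*c))/2
 g(c) = sqrt(14)*sqrt(-1/(C1 - 8*c))/2


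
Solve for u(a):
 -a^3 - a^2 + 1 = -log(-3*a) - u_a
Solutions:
 u(a) = C1 + a^4/4 + a^3/3 - a*log(-a) - a*log(3)


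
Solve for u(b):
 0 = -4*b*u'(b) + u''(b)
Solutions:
 u(b) = C1 + C2*erfi(sqrt(2)*b)


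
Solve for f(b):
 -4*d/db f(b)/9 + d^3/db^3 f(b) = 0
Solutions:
 f(b) = C1 + C2*exp(-2*b/3) + C3*exp(2*b/3)


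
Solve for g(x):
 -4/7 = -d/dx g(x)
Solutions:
 g(x) = C1 + 4*x/7


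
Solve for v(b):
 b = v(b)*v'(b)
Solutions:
 v(b) = -sqrt(C1 + b^2)
 v(b) = sqrt(C1 + b^2)


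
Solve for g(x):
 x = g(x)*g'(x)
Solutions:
 g(x) = -sqrt(C1 + x^2)
 g(x) = sqrt(C1 + x^2)


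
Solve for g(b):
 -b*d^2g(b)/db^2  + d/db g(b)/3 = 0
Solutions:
 g(b) = C1 + C2*b^(4/3)


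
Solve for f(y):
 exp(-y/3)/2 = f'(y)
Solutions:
 f(y) = C1 - 3*exp(-y/3)/2


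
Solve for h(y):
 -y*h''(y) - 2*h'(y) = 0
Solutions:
 h(y) = C1 + C2/y


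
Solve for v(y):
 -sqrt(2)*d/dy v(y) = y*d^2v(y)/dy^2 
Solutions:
 v(y) = C1 + C2*y^(1 - sqrt(2))


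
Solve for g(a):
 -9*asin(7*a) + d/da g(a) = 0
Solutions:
 g(a) = C1 + 9*a*asin(7*a) + 9*sqrt(1 - 49*a^2)/7


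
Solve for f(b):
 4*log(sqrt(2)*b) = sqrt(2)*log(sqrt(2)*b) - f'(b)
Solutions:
 f(b) = C1 - 4*b*log(b) + sqrt(2)*b*log(b) - sqrt(2)*b + b*log(2^(-2 + sqrt(2)/2)) + 4*b


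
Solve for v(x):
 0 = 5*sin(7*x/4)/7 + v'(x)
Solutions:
 v(x) = C1 + 20*cos(7*x/4)/49


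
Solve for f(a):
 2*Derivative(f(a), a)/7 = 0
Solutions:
 f(a) = C1


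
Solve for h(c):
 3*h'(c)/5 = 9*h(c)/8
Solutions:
 h(c) = C1*exp(15*c/8)


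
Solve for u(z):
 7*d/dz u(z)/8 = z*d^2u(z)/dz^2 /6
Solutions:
 u(z) = C1 + C2*z^(25/4)


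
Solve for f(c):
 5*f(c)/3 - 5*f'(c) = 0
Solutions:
 f(c) = C1*exp(c/3)


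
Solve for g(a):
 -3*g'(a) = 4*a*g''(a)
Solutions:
 g(a) = C1 + C2*a^(1/4)


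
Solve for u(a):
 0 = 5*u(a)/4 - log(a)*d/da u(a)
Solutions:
 u(a) = C1*exp(5*li(a)/4)


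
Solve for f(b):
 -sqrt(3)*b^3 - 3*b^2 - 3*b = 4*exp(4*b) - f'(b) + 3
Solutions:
 f(b) = C1 + sqrt(3)*b^4/4 + b^3 + 3*b^2/2 + 3*b + exp(4*b)


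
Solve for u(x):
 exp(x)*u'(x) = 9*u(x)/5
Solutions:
 u(x) = C1*exp(-9*exp(-x)/5)


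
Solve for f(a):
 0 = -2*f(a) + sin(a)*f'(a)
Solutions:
 f(a) = C1*(cos(a) - 1)/(cos(a) + 1)


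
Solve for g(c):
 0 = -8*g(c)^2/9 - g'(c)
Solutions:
 g(c) = 9/(C1 + 8*c)


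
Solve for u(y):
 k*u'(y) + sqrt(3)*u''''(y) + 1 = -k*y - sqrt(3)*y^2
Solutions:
 u(y) = C1 + C2*exp(3^(5/6)*y*(-k)^(1/3)/3) + C3*exp(y*(-k)^(1/3)*(-3^(5/6) + 3*3^(1/3)*I)/6) + C4*exp(-y*(-k)^(1/3)*(3^(5/6) + 3*3^(1/3)*I)/6) - y^2/2 - sqrt(3)*y^3/(3*k) - y/k


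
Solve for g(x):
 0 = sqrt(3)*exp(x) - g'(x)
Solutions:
 g(x) = C1 + sqrt(3)*exp(x)


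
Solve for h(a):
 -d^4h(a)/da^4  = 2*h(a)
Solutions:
 h(a) = (C1*sin(2^(3/4)*a/2) + C2*cos(2^(3/4)*a/2))*exp(-2^(3/4)*a/2) + (C3*sin(2^(3/4)*a/2) + C4*cos(2^(3/4)*a/2))*exp(2^(3/4)*a/2)


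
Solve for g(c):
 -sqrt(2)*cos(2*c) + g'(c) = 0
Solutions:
 g(c) = C1 + sqrt(2)*sin(2*c)/2


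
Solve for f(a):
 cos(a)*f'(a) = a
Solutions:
 f(a) = C1 + Integral(a/cos(a), a)


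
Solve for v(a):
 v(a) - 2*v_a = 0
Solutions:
 v(a) = C1*exp(a/2)


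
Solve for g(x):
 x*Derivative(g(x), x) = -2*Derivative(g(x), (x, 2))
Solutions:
 g(x) = C1 + C2*erf(x/2)


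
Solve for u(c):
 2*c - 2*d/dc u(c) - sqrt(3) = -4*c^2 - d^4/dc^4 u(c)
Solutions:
 u(c) = C1 + C4*exp(2^(1/3)*c) + 2*c^3/3 + c^2/2 - sqrt(3)*c/2 + (C2*sin(2^(1/3)*sqrt(3)*c/2) + C3*cos(2^(1/3)*sqrt(3)*c/2))*exp(-2^(1/3)*c/2)


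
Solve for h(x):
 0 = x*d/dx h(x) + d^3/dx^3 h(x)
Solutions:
 h(x) = C1 + Integral(C2*airyai(-x) + C3*airybi(-x), x)


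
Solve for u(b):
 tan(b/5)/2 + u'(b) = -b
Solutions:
 u(b) = C1 - b^2/2 + 5*log(cos(b/5))/2


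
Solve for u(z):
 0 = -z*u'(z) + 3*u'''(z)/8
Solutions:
 u(z) = C1 + Integral(C2*airyai(2*3^(2/3)*z/3) + C3*airybi(2*3^(2/3)*z/3), z)


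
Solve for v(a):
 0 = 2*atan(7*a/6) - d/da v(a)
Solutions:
 v(a) = C1 + 2*a*atan(7*a/6) - 6*log(49*a^2 + 36)/7


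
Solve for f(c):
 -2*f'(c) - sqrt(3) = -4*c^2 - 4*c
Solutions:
 f(c) = C1 + 2*c^3/3 + c^2 - sqrt(3)*c/2


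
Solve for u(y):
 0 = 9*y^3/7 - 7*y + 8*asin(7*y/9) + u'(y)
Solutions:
 u(y) = C1 - 9*y^4/28 + 7*y^2/2 - 8*y*asin(7*y/9) - 8*sqrt(81 - 49*y^2)/7


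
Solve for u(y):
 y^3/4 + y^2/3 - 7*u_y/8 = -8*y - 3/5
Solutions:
 u(y) = C1 + y^4/14 + 8*y^3/63 + 32*y^2/7 + 24*y/35


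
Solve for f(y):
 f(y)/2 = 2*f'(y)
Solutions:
 f(y) = C1*exp(y/4)


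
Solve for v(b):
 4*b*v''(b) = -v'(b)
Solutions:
 v(b) = C1 + C2*b^(3/4)


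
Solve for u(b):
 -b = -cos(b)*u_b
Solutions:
 u(b) = C1 + Integral(b/cos(b), b)


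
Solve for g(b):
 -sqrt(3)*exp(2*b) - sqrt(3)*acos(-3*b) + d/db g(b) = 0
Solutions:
 g(b) = C1 + sqrt(3)*(b*acos(-3*b) + sqrt(1 - 9*b^2)/3) + sqrt(3)*exp(2*b)/2


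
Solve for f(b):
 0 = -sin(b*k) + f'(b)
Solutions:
 f(b) = C1 - cos(b*k)/k


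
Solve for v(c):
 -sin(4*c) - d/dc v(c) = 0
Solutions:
 v(c) = C1 + cos(4*c)/4


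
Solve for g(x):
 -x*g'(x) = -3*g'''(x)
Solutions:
 g(x) = C1 + Integral(C2*airyai(3^(2/3)*x/3) + C3*airybi(3^(2/3)*x/3), x)


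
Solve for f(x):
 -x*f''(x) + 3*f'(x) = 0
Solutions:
 f(x) = C1 + C2*x^4


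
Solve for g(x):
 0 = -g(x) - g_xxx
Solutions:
 g(x) = C3*exp(-x) + (C1*sin(sqrt(3)*x/2) + C2*cos(sqrt(3)*x/2))*exp(x/2)


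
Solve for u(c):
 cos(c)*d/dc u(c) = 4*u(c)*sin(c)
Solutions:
 u(c) = C1/cos(c)^4


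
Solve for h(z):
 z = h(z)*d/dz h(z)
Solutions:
 h(z) = -sqrt(C1 + z^2)
 h(z) = sqrt(C1 + z^2)


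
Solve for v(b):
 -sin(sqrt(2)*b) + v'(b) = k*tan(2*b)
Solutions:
 v(b) = C1 - k*log(cos(2*b))/2 - sqrt(2)*cos(sqrt(2)*b)/2


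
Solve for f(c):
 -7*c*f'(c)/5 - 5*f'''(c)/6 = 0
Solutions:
 f(c) = C1 + Integral(C2*airyai(-210^(1/3)*c/5) + C3*airybi(-210^(1/3)*c/5), c)


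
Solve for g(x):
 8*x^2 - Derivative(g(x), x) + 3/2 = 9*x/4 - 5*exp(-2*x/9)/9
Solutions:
 g(x) = C1 + 8*x^3/3 - 9*x^2/8 + 3*x/2 - 5*exp(-2*x/9)/2


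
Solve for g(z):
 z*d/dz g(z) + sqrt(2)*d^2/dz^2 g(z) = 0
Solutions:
 g(z) = C1 + C2*erf(2^(1/4)*z/2)


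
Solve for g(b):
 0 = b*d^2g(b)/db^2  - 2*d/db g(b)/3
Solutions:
 g(b) = C1 + C2*b^(5/3)


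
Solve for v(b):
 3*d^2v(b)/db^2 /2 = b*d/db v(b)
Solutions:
 v(b) = C1 + C2*erfi(sqrt(3)*b/3)


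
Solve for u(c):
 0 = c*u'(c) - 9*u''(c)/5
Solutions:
 u(c) = C1 + C2*erfi(sqrt(10)*c/6)


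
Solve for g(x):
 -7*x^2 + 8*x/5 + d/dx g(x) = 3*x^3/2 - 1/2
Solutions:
 g(x) = C1 + 3*x^4/8 + 7*x^3/3 - 4*x^2/5 - x/2


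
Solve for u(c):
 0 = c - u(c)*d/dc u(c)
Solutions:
 u(c) = -sqrt(C1 + c^2)
 u(c) = sqrt(C1 + c^2)


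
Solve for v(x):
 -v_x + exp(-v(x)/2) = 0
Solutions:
 v(x) = 2*log(C1 + x/2)


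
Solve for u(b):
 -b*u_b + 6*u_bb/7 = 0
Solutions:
 u(b) = C1 + C2*erfi(sqrt(21)*b/6)


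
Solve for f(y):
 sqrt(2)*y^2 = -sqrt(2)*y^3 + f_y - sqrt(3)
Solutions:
 f(y) = C1 + sqrt(2)*y^4/4 + sqrt(2)*y^3/3 + sqrt(3)*y


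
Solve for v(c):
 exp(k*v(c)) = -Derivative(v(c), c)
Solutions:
 v(c) = Piecewise((log(1/(C1*k + c*k))/k, Ne(k, 0)), (nan, True))
 v(c) = Piecewise((C1 - c, Eq(k, 0)), (nan, True))


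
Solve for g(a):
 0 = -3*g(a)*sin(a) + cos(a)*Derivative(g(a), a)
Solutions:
 g(a) = C1/cos(a)^3


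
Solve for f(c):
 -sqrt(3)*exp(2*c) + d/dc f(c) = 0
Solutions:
 f(c) = C1 + sqrt(3)*exp(2*c)/2


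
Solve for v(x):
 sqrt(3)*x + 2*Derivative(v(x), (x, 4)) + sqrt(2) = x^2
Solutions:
 v(x) = C1 + C2*x + C3*x^2 + C4*x^3 + x^6/720 - sqrt(3)*x^5/240 - sqrt(2)*x^4/48


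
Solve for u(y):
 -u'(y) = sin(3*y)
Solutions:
 u(y) = C1 + cos(3*y)/3


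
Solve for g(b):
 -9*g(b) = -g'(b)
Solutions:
 g(b) = C1*exp(9*b)


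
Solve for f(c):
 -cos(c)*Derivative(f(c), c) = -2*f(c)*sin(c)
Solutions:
 f(c) = C1/cos(c)^2


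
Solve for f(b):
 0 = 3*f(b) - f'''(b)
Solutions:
 f(b) = C3*exp(3^(1/3)*b) + (C1*sin(3^(5/6)*b/2) + C2*cos(3^(5/6)*b/2))*exp(-3^(1/3)*b/2)


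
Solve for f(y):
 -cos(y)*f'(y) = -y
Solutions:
 f(y) = C1 + Integral(y/cos(y), y)


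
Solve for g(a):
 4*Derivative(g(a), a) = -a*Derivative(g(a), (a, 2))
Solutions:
 g(a) = C1 + C2/a^3


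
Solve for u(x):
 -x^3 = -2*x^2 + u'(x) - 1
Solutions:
 u(x) = C1 - x^4/4 + 2*x^3/3 + x


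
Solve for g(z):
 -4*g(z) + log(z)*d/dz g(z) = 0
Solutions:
 g(z) = C1*exp(4*li(z))


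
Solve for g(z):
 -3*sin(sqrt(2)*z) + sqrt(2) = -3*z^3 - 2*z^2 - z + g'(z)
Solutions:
 g(z) = C1 + 3*z^4/4 + 2*z^3/3 + z^2/2 + sqrt(2)*z + 3*sqrt(2)*cos(sqrt(2)*z)/2


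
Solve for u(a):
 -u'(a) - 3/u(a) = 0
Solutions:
 u(a) = -sqrt(C1 - 6*a)
 u(a) = sqrt(C1 - 6*a)


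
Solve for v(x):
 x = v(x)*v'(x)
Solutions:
 v(x) = -sqrt(C1 + x^2)
 v(x) = sqrt(C1 + x^2)


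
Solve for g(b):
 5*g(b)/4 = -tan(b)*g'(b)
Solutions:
 g(b) = C1/sin(b)^(5/4)


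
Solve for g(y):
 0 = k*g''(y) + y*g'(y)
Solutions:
 g(y) = C1 + C2*sqrt(k)*erf(sqrt(2)*y*sqrt(1/k)/2)


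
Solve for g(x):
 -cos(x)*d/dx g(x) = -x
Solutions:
 g(x) = C1 + Integral(x/cos(x), x)


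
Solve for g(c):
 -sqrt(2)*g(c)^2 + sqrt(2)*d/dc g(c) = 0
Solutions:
 g(c) = -1/(C1 + c)


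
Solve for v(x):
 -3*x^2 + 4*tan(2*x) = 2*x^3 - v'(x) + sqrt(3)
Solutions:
 v(x) = C1 + x^4/2 + x^3 + sqrt(3)*x + 2*log(cos(2*x))


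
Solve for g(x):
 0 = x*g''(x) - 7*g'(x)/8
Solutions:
 g(x) = C1 + C2*x^(15/8)


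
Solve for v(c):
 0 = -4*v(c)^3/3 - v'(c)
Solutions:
 v(c) = -sqrt(6)*sqrt(-1/(C1 - 4*c))/2
 v(c) = sqrt(6)*sqrt(-1/(C1 - 4*c))/2


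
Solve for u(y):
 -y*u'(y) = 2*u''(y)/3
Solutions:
 u(y) = C1 + C2*erf(sqrt(3)*y/2)


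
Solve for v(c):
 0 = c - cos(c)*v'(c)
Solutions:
 v(c) = C1 + Integral(c/cos(c), c)


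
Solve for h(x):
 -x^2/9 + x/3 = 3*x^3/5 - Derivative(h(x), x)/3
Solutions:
 h(x) = C1 + 9*x^4/20 + x^3/9 - x^2/2


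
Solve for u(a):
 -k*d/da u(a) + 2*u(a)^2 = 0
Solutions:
 u(a) = -k/(C1*k + 2*a)


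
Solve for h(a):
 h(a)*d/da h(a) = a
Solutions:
 h(a) = -sqrt(C1 + a^2)
 h(a) = sqrt(C1 + a^2)


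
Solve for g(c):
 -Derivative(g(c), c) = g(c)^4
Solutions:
 g(c) = (-3^(2/3) - 3*3^(1/6)*I)*(1/(C1 + c))^(1/3)/6
 g(c) = (-3^(2/3) + 3*3^(1/6)*I)*(1/(C1 + c))^(1/3)/6
 g(c) = (1/(C1 + 3*c))^(1/3)


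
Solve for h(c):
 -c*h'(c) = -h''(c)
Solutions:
 h(c) = C1 + C2*erfi(sqrt(2)*c/2)


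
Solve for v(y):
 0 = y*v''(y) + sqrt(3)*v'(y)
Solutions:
 v(y) = C1 + C2*y^(1 - sqrt(3))


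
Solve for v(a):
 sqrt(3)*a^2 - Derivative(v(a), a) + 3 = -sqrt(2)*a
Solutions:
 v(a) = C1 + sqrt(3)*a^3/3 + sqrt(2)*a^2/2 + 3*a


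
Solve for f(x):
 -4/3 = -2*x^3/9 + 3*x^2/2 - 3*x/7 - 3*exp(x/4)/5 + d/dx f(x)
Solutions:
 f(x) = C1 + x^4/18 - x^3/2 + 3*x^2/14 - 4*x/3 + 12*exp(x/4)/5


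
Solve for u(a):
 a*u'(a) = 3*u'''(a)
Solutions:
 u(a) = C1 + Integral(C2*airyai(3^(2/3)*a/3) + C3*airybi(3^(2/3)*a/3), a)


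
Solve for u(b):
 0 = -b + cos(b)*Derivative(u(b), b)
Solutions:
 u(b) = C1 + Integral(b/cos(b), b)


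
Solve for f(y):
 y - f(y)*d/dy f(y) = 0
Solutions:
 f(y) = -sqrt(C1 + y^2)
 f(y) = sqrt(C1 + y^2)


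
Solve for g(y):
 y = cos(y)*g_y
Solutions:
 g(y) = C1 + Integral(y/cos(y), y)


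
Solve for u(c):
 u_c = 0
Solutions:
 u(c) = C1


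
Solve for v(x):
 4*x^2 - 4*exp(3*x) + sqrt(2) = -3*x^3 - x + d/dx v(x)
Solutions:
 v(x) = C1 + 3*x^4/4 + 4*x^3/3 + x^2/2 + sqrt(2)*x - 4*exp(3*x)/3


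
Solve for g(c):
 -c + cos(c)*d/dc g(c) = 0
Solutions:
 g(c) = C1 + Integral(c/cos(c), c)


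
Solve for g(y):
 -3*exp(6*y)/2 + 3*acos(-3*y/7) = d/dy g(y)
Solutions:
 g(y) = C1 + 3*y*acos(-3*y/7) + sqrt(49 - 9*y^2) - exp(6*y)/4


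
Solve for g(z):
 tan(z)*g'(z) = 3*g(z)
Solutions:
 g(z) = C1*sin(z)^3


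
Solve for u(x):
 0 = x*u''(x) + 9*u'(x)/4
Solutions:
 u(x) = C1 + C2/x^(5/4)


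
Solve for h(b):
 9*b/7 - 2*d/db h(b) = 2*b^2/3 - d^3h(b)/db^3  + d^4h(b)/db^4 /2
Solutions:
 h(b) = C1 + C2*exp(b*(2*2^(2/3)/(3*sqrt(57) + 23)^(1/3) + 4 + 2^(1/3)*(3*sqrt(57) + 23)^(1/3))/6)*sin(2^(1/3)*sqrt(3)*b*(-(3*sqrt(57) + 23)^(1/3) + 2*2^(1/3)/(3*sqrt(57) + 23)^(1/3))/6) + C3*exp(b*(2*2^(2/3)/(3*sqrt(57) + 23)^(1/3) + 4 + 2^(1/3)*(3*sqrt(57) + 23)^(1/3))/6)*cos(2^(1/3)*sqrt(3)*b*(-(3*sqrt(57) + 23)^(1/3) + 2*2^(1/3)/(3*sqrt(57) + 23)^(1/3))/6) + C4*exp(b*(-2^(1/3)*(3*sqrt(57) + 23)^(1/3) - 2*2^(2/3)/(3*sqrt(57) + 23)^(1/3) + 2)/3) - b^3/9 + 9*b^2/28 - b/3


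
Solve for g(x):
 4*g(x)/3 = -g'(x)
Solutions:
 g(x) = C1*exp(-4*x/3)


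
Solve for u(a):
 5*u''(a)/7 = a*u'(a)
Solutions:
 u(a) = C1 + C2*erfi(sqrt(70)*a/10)


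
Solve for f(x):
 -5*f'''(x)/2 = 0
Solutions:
 f(x) = C1 + C2*x + C3*x^2


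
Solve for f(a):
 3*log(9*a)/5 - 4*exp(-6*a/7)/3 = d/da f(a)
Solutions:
 f(a) = C1 + 3*a*log(a)/5 + 3*a*(-1 + 2*log(3))/5 + 14*exp(-6*a/7)/9


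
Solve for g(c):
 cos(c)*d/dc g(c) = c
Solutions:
 g(c) = C1 + Integral(c/cos(c), c)


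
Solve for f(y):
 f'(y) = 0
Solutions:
 f(y) = C1


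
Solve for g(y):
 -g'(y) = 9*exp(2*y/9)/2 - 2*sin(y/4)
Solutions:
 g(y) = C1 - 81*exp(2*y/9)/4 - 8*cos(y/4)


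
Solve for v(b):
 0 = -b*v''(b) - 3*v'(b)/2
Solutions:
 v(b) = C1 + C2/sqrt(b)


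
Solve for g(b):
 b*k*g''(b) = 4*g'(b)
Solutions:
 g(b) = C1 + b^(((re(k) + 4)*re(k) + im(k)^2)/(re(k)^2 + im(k)^2))*(C2*sin(4*log(b)*Abs(im(k))/(re(k)^2 + im(k)^2)) + C3*cos(4*log(b)*im(k)/(re(k)^2 + im(k)^2)))


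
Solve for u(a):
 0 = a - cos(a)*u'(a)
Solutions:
 u(a) = C1 + Integral(a/cos(a), a)


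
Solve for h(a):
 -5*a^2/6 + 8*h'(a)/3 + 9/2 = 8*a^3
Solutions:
 h(a) = C1 + 3*a^4/4 + 5*a^3/48 - 27*a/16


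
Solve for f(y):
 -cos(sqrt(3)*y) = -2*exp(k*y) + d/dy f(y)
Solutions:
 f(y) = C1 - sqrt(3)*sin(sqrt(3)*y)/3 + 2*exp(k*y)/k


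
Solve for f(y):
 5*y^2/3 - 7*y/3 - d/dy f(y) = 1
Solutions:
 f(y) = C1 + 5*y^3/9 - 7*y^2/6 - y


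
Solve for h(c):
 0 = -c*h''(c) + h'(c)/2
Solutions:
 h(c) = C1 + C2*c^(3/2)


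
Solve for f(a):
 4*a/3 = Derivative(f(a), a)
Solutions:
 f(a) = C1 + 2*a^2/3


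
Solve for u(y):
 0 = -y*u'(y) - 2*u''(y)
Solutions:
 u(y) = C1 + C2*erf(y/2)


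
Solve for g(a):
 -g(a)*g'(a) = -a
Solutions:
 g(a) = -sqrt(C1 + a^2)
 g(a) = sqrt(C1 + a^2)


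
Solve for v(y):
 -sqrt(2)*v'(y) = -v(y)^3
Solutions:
 v(y) = -sqrt(-1/(C1 + sqrt(2)*y))
 v(y) = sqrt(-1/(C1 + sqrt(2)*y))


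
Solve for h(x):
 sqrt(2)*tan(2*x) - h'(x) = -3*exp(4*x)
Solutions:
 h(x) = C1 + 3*exp(4*x)/4 - sqrt(2)*log(cos(2*x))/2


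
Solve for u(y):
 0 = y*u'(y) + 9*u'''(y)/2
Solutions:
 u(y) = C1 + Integral(C2*airyai(-6^(1/3)*y/3) + C3*airybi(-6^(1/3)*y/3), y)


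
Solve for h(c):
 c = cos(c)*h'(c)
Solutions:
 h(c) = C1 + Integral(c/cos(c), c)


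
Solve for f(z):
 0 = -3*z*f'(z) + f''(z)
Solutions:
 f(z) = C1 + C2*erfi(sqrt(6)*z/2)


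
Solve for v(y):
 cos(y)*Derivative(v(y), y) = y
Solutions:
 v(y) = C1 + Integral(y/cos(y), y)


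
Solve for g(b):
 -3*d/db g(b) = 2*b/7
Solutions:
 g(b) = C1 - b^2/21


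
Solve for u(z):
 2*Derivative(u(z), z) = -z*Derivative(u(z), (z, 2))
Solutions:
 u(z) = C1 + C2/z


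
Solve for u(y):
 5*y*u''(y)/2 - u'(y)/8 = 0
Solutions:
 u(y) = C1 + C2*y^(21/20)


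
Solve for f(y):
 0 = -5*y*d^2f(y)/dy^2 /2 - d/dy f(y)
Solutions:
 f(y) = C1 + C2*y^(3/5)


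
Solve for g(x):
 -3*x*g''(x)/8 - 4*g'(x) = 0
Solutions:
 g(x) = C1 + C2/x^(29/3)


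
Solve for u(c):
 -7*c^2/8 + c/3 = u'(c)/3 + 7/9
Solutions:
 u(c) = C1 - 7*c^3/8 + c^2/2 - 7*c/3


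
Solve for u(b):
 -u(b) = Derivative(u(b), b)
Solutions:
 u(b) = C1*exp(-b)


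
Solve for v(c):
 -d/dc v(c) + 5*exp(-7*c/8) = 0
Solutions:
 v(c) = C1 - 40*exp(-7*c/8)/7


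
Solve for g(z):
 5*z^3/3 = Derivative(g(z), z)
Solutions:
 g(z) = C1 + 5*z^4/12


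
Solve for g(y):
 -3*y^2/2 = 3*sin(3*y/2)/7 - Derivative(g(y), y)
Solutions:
 g(y) = C1 + y^3/2 - 2*cos(3*y/2)/7


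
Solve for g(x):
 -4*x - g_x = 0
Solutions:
 g(x) = C1 - 2*x^2


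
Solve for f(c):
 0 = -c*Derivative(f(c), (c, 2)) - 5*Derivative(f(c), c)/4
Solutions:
 f(c) = C1 + C2/c^(1/4)


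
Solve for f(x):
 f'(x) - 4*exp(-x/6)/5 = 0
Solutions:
 f(x) = C1 - 24*exp(-x/6)/5


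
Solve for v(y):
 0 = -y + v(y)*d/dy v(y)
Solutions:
 v(y) = -sqrt(C1 + y^2)
 v(y) = sqrt(C1 + y^2)


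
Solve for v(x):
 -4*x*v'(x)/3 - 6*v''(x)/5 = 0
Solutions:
 v(x) = C1 + C2*erf(sqrt(5)*x/3)


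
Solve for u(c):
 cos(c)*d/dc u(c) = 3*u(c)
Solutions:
 u(c) = C1*(sin(c) + 1)^(3/2)/(sin(c) - 1)^(3/2)


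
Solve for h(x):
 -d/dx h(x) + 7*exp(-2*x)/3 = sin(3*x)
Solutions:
 h(x) = C1 + cos(3*x)/3 - 7*exp(-2*x)/6


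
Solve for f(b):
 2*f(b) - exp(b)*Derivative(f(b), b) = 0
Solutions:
 f(b) = C1*exp(-2*exp(-b))


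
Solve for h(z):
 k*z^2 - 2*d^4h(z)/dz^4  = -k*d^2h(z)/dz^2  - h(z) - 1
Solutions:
 h(z) = C1*exp(-z*sqrt(k - sqrt(k^2 + 8))/2) + C2*exp(z*sqrt(k - sqrt(k^2 + 8))/2) + C3*exp(-z*sqrt(k + sqrt(k^2 + 8))/2) + C4*exp(z*sqrt(k + sqrt(k^2 + 8))/2) + 2*k^2 - k*z^2 - 1


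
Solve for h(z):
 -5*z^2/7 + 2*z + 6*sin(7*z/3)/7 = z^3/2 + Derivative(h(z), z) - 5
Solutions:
 h(z) = C1 - z^4/8 - 5*z^3/21 + z^2 + 5*z - 18*cos(7*z/3)/49


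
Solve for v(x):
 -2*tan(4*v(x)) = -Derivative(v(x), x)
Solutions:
 v(x) = -asin(C1*exp(8*x))/4 + pi/4
 v(x) = asin(C1*exp(8*x))/4


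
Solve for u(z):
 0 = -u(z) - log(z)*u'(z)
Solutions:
 u(z) = C1*exp(-li(z))


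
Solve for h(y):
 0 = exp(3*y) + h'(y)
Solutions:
 h(y) = C1 - exp(3*y)/3


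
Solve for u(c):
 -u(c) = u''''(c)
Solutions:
 u(c) = (C1*sin(sqrt(2)*c/2) + C2*cos(sqrt(2)*c/2))*exp(-sqrt(2)*c/2) + (C3*sin(sqrt(2)*c/2) + C4*cos(sqrt(2)*c/2))*exp(sqrt(2)*c/2)


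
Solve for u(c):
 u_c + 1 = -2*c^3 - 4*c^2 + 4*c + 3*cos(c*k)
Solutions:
 u(c) = C1 - c^4/2 - 4*c^3/3 + 2*c^2 - c + 3*sin(c*k)/k


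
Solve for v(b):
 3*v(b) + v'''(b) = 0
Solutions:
 v(b) = C3*exp(-3^(1/3)*b) + (C1*sin(3^(5/6)*b/2) + C2*cos(3^(5/6)*b/2))*exp(3^(1/3)*b/2)


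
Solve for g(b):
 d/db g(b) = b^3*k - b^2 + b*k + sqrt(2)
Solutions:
 g(b) = C1 + b^4*k/4 - b^3/3 + b^2*k/2 + sqrt(2)*b


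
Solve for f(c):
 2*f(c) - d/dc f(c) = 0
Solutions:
 f(c) = C1*exp(2*c)


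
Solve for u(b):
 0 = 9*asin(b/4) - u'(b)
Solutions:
 u(b) = C1 + 9*b*asin(b/4) + 9*sqrt(16 - b^2)


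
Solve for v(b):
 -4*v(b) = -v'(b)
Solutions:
 v(b) = C1*exp(4*b)


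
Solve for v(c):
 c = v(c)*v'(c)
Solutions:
 v(c) = -sqrt(C1 + c^2)
 v(c) = sqrt(C1 + c^2)


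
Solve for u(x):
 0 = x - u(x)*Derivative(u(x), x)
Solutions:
 u(x) = -sqrt(C1 + x^2)
 u(x) = sqrt(C1 + x^2)


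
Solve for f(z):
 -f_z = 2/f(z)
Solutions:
 f(z) = -sqrt(C1 - 4*z)
 f(z) = sqrt(C1 - 4*z)


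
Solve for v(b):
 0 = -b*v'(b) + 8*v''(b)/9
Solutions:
 v(b) = C1 + C2*erfi(3*b/4)


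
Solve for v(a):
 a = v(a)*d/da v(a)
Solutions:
 v(a) = -sqrt(C1 + a^2)
 v(a) = sqrt(C1 + a^2)


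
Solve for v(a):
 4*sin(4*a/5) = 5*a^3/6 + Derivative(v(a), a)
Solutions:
 v(a) = C1 - 5*a^4/24 - 5*cos(4*a/5)


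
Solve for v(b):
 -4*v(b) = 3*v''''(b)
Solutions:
 v(b) = (C1*sin(3^(3/4)*b/3) + C2*cos(3^(3/4)*b/3))*exp(-3^(3/4)*b/3) + (C3*sin(3^(3/4)*b/3) + C4*cos(3^(3/4)*b/3))*exp(3^(3/4)*b/3)


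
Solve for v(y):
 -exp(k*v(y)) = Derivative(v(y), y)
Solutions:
 v(y) = Piecewise((log(1/(C1*k + k*y))/k, Ne(k, 0)), (nan, True))
 v(y) = Piecewise((C1 - y, Eq(k, 0)), (nan, True))


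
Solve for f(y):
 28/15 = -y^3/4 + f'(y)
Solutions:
 f(y) = C1 + y^4/16 + 28*y/15


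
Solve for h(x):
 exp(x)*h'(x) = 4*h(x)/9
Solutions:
 h(x) = C1*exp(-4*exp(-x)/9)


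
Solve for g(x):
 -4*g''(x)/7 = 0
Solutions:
 g(x) = C1 + C2*x


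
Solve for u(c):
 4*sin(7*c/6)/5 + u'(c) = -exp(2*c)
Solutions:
 u(c) = C1 - exp(2*c)/2 + 24*cos(7*c/6)/35


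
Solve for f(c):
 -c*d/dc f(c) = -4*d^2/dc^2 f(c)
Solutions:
 f(c) = C1 + C2*erfi(sqrt(2)*c/4)


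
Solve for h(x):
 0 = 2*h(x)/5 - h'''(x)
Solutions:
 h(x) = C3*exp(2^(1/3)*5^(2/3)*x/5) + (C1*sin(2^(1/3)*sqrt(3)*5^(2/3)*x/10) + C2*cos(2^(1/3)*sqrt(3)*5^(2/3)*x/10))*exp(-2^(1/3)*5^(2/3)*x/10)


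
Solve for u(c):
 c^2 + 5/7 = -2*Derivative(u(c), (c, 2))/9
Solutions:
 u(c) = C1 + C2*c - 3*c^4/8 - 45*c^2/28


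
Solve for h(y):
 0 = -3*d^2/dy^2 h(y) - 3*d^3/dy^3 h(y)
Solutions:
 h(y) = C1 + C2*y + C3*exp(-y)


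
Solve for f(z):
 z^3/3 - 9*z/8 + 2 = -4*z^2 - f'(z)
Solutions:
 f(z) = C1 - z^4/12 - 4*z^3/3 + 9*z^2/16 - 2*z


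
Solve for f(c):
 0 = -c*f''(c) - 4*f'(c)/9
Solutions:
 f(c) = C1 + C2*c^(5/9)


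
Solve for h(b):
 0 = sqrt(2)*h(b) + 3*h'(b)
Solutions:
 h(b) = C1*exp(-sqrt(2)*b/3)


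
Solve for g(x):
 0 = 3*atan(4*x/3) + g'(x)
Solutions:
 g(x) = C1 - 3*x*atan(4*x/3) + 9*log(16*x^2 + 9)/8


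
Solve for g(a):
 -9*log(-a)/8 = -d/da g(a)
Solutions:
 g(a) = C1 + 9*a*log(-a)/8 - 9*a/8


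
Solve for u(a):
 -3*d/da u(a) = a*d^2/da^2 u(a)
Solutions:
 u(a) = C1 + C2/a^2


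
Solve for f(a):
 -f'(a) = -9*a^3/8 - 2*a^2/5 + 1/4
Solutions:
 f(a) = C1 + 9*a^4/32 + 2*a^3/15 - a/4


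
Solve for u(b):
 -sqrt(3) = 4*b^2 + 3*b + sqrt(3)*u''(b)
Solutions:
 u(b) = C1 + C2*b - sqrt(3)*b^4/9 - sqrt(3)*b^3/6 - b^2/2


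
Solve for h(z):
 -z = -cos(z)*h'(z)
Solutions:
 h(z) = C1 + Integral(z/cos(z), z)


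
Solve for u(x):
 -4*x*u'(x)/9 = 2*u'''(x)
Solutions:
 u(x) = C1 + Integral(C2*airyai(-6^(1/3)*x/3) + C3*airybi(-6^(1/3)*x/3), x)


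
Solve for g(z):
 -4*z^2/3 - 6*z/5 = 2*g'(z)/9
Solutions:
 g(z) = C1 - 2*z^3 - 27*z^2/10


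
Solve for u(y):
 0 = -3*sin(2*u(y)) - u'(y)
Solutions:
 u(y) = pi - acos((-C1 - exp(12*y))/(C1 - exp(12*y)))/2
 u(y) = acos((-C1 - exp(12*y))/(C1 - exp(12*y)))/2


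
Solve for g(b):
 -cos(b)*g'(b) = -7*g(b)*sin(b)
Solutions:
 g(b) = C1/cos(b)^7


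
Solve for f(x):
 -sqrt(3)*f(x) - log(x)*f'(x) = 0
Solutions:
 f(x) = C1*exp(-sqrt(3)*li(x))


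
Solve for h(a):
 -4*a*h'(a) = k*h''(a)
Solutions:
 h(a) = C1 + C2*sqrt(k)*erf(sqrt(2)*a*sqrt(1/k))


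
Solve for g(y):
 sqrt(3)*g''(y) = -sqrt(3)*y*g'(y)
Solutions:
 g(y) = C1 + C2*erf(sqrt(2)*y/2)


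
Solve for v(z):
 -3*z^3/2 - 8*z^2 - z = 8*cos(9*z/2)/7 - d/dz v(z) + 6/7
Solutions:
 v(z) = C1 + 3*z^4/8 + 8*z^3/3 + z^2/2 + 6*z/7 + 16*sin(9*z/2)/63


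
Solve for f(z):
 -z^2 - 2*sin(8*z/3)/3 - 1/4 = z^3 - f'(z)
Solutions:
 f(z) = C1 + z^4/4 + z^3/3 + z/4 - cos(8*z/3)/4


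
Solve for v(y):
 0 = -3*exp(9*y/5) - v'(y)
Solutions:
 v(y) = C1 - 5*exp(9*y/5)/3


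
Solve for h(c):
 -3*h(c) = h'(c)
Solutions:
 h(c) = C1*exp(-3*c)


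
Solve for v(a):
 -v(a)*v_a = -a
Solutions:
 v(a) = -sqrt(C1 + a^2)
 v(a) = sqrt(C1 + a^2)


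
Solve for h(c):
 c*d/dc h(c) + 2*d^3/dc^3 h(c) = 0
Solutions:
 h(c) = C1 + Integral(C2*airyai(-2^(2/3)*c/2) + C3*airybi(-2^(2/3)*c/2), c)


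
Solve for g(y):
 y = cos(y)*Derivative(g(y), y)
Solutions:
 g(y) = C1 + Integral(y/cos(y), y)


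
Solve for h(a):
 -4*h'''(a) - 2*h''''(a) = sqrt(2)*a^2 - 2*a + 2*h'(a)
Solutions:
 h(a) = C1 + C2*exp(a*(-8 + 8*2^(1/3)/(3*sqrt(177) + 43)^(1/3) + 2^(2/3)*(3*sqrt(177) + 43)^(1/3))/12)*sin(2^(1/3)*sqrt(3)*a*(-2^(1/3)*(3*sqrt(177) + 43)^(1/3) + 8/(3*sqrt(177) + 43)^(1/3))/12) + C3*exp(a*(-8 + 8*2^(1/3)/(3*sqrt(177) + 43)^(1/3) + 2^(2/3)*(3*sqrt(177) + 43)^(1/3))/12)*cos(2^(1/3)*sqrt(3)*a*(-2^(1/3)*(3*sqrt(177) + 43)^(1/3) + 8/(3*sqrt(177) + 43)^(1/3))/12) + C4*exp(-a*(8*2^(1/3)/(3*sqrt(177) + 43)^(1/3) + 4 + 2^(2/3)*(3*sqrt(177) + 43)^(1/3))/6) - sqrt(2)*a^3/6 + a^2/2 + 2*sqrt(2)*a


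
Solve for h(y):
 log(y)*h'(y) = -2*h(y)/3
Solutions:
 h(y) = C1*exp(-2*li(y)/3)


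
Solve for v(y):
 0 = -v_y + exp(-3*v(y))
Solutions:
 v(y) = log(C1 + 3*y)/3
 v(y) = log((-3^(1/3) - 3^(5/6)*I)*(C1 + y)^(1/3)/2)
 v(y) = log((-3^(1/3) + 3^(5/6)*I)*(C1 + y)^(1/3)/2)


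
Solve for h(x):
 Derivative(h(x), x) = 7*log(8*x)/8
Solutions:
 h(x) = C1 + 7*x*log(x)/8 - 7*x/8 + 21*x*log(2)/8


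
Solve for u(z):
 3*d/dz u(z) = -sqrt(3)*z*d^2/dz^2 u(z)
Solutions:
 u(z) = C1 + C2*z^(1 - sqrt(3))


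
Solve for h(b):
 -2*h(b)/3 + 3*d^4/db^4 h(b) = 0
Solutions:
 h(b) = C1*exp(-2^(1/4)*sqrt(3)*b/3) + C2*exp(2^(1/4)*sqrt(3)*b/3) + C3*sin(2^(1/4)*sqrt(3)*b/3) + C4*cos(2^(1/4)*sqrt(3)*b/3)


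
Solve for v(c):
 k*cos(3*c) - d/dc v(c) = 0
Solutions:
 v(c) = C1 + k*sin(3*c)/3


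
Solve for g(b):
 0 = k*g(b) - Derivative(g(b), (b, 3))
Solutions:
 g(b) = C1*exp(b*k^(1/3)) + C2*exp(b*k^(1/3)*(-1 + sqrt(3)*I)/2) + C3*exp(-b*k^(1/3)*(1 + sqrt(3)*I)/2)


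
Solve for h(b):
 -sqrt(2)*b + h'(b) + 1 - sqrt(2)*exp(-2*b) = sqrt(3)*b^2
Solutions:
 h(b) = C1 + sqrt(3)*b^3/3 + sqrt(2)*b^2/2 - b - sqrt(2)*exp(-2*b)/2


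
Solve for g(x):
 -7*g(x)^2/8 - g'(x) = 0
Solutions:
 g(x) = 8/(C1 + 7*x)


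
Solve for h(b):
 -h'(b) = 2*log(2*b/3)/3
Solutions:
 h(b) = C1 - 2*b*log(b)/3 - 2*b*log(2)/3 + 2*b/3 + 2*b*log(3)/3


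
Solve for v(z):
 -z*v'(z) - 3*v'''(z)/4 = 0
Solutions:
 v(z) = C1 + Integral(C2*airyai(-6^(2/3)*z/3) + C3*airybi(-6^(2/3)*z/3), z)


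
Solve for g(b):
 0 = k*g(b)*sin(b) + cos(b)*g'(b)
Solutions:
 g(b) = C1*exp(k*log(cos(b)))


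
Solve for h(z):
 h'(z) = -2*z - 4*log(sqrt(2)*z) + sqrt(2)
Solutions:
 h(z) = C1 - z^2 - 4*z*log(z) - z*log(4) + sqrt(2)*z + 4*z


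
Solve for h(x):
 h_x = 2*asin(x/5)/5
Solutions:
 h(x) = C1 + 2*x*asin(x/5)/5 + 2*sqrt(25 - x^2)/5


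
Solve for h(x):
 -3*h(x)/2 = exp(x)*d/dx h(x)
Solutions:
 h(x) = C1*exp(3*exp(-x)/2)


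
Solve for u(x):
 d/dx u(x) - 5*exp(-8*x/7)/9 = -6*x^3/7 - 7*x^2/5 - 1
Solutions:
 u(x) = C1 - 3*x^4/14 - 7*x^3/15 - x - 35*exp(-8*x/7)/72


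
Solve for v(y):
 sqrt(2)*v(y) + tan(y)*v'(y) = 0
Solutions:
 v(y) = C1/sin(y)^(sqrt(2))


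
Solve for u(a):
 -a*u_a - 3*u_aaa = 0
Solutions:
 u(a) = C1 + Integral(C2*airyai(-3^(2/3)*a/3) + C3*airybi(-3^(2/3)*a/3), a)


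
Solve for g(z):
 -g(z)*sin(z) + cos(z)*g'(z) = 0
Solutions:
 g(z) = C1/cos(z)


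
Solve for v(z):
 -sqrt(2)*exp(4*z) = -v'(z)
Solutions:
 v(z) = C1 + sqrt(2)*exp(4*z)/4


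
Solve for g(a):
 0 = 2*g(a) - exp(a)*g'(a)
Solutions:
 g(a) = C1*exp(-2*exp(-a))


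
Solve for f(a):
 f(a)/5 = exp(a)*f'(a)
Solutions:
 f(a) = C1*exp(-exp(-a)/5)


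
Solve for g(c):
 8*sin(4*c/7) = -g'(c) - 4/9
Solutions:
 g(c) = C1 - 4*c/9 + 14*cos(4*c/7)


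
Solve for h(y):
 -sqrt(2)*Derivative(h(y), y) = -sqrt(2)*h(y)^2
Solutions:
 h(y) = -1/(C1 + y)


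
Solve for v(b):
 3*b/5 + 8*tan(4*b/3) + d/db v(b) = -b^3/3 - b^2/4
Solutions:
 v(b) = C1 - b^4/12 - b^3/12 - 3*b^2/10 + 6*log(cos(4*b/3))


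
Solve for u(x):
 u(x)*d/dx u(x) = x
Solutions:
 u(x) = -sqrt(C1 + x^2)
 u(x) = sqrt(C1 + x^2)


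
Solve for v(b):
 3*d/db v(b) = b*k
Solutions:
 v(b) = C1 + b^2*k/6


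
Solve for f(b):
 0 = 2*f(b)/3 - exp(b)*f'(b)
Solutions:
 f(b) = C1*exp(-2*exp(-b)/3)


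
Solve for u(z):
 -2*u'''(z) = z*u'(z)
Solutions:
 u(z) = C1 + Integral(C2*airyai(-2^(2/3)*z/2) + C3*airybi(-2^(2/3)*z/2), z)


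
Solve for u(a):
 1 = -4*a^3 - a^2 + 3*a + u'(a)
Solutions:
 u(a) = C1 + a^4 + a^3/3 - 3*a^2/2 + a


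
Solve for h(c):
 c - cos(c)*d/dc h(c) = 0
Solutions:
 h(c) = C1 + Integral(c/cos(c), c)


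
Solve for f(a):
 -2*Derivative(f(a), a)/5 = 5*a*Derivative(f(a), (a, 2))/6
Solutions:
 f(a) = C1 + C2*a^(13/25)


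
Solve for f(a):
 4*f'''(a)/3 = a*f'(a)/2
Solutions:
 f(a) = C1 + Integral(C2*airyai(3^(1/3)*a/2) + C3*airybi(3^(1/3)*a/2), a)


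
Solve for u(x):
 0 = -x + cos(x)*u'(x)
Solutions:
 u(x) = C1 + Integral(x/cos(x), x)


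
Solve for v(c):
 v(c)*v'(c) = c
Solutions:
 v(c) = -sqrt(C1 + c^2)
 v(c) = sqrt(C1 + c^2)


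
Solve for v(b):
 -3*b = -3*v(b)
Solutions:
 v(b) = b


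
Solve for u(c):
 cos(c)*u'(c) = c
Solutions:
 u(c) = C1 + Integral(c/cos(c), c)


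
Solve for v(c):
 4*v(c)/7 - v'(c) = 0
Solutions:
 v(c) = C1*exp(4*c/7)


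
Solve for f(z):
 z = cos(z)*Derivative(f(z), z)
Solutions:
 f(z) = C1 + Integral(z/cos(z), z)


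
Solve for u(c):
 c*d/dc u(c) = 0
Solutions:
 u(c) = C1


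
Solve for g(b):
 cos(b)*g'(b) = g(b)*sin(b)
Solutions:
 g(b) = C1/cos(b)


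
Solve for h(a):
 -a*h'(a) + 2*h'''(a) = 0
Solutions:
 h(a) = C1 + Integral(C2*airyai(2^(2/3)*a/2) + C3*airybi(2^(2/3)*a/2), a)


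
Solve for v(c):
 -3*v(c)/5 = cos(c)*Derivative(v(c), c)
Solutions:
 v(c) = C1*(sin(c) - 1)^(3/10)/(sin(c) + 1)^(3/10)


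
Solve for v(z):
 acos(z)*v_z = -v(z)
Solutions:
 v(z) = C1*exp(-Integral(1/acos(z), z))


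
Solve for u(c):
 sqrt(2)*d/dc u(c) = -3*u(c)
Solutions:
 u(c) = C1*exp(-3*sqrt(2)*c/2)


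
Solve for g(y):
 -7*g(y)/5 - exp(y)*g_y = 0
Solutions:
 g(y) = C1*exp(7*exp(-y)/5)


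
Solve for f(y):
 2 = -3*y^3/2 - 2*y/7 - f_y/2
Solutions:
 f(y) = C1 - 3*y^4/4 - 2*y^2/7 - 4*y


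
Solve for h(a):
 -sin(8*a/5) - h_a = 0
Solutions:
 h(a) = C1 + 5*cos(8*a/5)/8


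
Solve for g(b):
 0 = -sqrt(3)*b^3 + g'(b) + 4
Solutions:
 g(b) = C1 + sqrt(3)*b^4/4 - 4*b


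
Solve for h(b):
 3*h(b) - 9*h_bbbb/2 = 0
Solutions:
 h(b) = C1*exp(-2^(1/4)*3^(3/4)*b/3) + C2*exp(2^(1/4)*3^(3/4)*b/3) + C3*sin(2^(1/4)*3^(3/4)*b/3) + C4*cos(2^(1/4)*3^(3/4)*b/3)


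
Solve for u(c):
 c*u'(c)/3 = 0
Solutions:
 u(c) = C1


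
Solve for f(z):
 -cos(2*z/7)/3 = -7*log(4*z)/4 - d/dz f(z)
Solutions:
 f(z) = C1 - 7*z*log(z)/4 - 7*z*log(2)/2 + 7*z/4 + 7*sin(2*z/7)/6


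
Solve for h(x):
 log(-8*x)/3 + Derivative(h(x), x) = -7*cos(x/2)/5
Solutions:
 h(x) = C1 - x*log(-x)/3 - x*log(2) + x/3 - 14*sin(x/2)/5


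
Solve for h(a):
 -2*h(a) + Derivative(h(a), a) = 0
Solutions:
 h(a) = C1*exp(2*a)


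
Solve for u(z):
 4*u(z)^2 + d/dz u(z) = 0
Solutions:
 u(z) = 1/(C1 + 4*z)


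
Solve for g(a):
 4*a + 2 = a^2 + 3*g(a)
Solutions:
 g(a) = -a^2/3 + 4*a/3 + 2/3


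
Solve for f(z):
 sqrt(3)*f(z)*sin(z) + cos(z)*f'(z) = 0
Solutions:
 f(z) = C1*cos(z)^(sqrt(3))


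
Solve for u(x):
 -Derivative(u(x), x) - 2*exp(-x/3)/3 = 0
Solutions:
 u(x) = C1 + 2*exp(-x/3)


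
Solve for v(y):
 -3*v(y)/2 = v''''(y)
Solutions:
 v(y) = (C1*sin(6^(1/4)*y/2) + C2*cos(6^(1/4)*y/2))*exp(-6^(1/4)*y/2) + (C3*sin(6^(1/4)*y/2) + C4*cos(6^(1/4)*y/2))*exp(6^(1/4)*y/2)


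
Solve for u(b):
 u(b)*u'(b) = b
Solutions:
 u(b) = -sqrt(C1 + b^2)
 u(b) = sqrt(C1 + b^2)


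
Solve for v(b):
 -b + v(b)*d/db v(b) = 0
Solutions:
 v(b) = -sqrt(C1 + b^2)
 v(b) = sqrt(C1 + b^2)


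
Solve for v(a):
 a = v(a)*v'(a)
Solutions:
 v(a) = -sqrt(C1 + a^2)
 v(a) = sqrt(C1 + a^2)


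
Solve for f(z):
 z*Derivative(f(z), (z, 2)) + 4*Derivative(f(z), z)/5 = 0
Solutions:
 f(z) = C1 + C2*z^(1/5)


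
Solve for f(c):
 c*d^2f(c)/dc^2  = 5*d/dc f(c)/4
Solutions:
 f(c) = C1 + C2*c^(9/4)


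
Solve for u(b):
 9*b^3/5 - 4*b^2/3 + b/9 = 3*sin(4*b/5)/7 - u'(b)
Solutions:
 u(b) = C1 - 9*b^4/20 + 4*b^3/9 - b^2/18 - 15*cos(4*b/5)/28


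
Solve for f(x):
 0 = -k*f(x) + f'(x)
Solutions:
 f(x) = C1*exp(k*x)


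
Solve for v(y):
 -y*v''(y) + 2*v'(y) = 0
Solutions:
 v(y) = C1 + C2*y^3


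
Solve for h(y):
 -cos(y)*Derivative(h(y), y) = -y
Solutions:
 h(y) = C1 + Integral(y/cos(y), y)


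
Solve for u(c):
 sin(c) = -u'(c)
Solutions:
 u(c) = C1 + cos(c)


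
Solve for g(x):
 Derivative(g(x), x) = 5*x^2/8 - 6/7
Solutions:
 g(x) = C1 + 5*x^3/24 - 6*x/7


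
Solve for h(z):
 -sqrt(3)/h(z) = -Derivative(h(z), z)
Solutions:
 h(z) = -sqrt(C1 + 2*sqrt(3)*z)
 h(z) = sqrt(C1 + 2*sqrt(3)*z)


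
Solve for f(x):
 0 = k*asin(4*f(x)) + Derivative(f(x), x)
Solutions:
 Integral(1/asin(4*_y), (_y, f(x))) = C1 - k*x


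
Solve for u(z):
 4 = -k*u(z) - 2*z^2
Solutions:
 u(z) = 2*(-z^2 - 2)/k


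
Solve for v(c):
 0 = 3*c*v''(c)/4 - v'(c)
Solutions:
 v(c) = C1 + C2*c^(7/3)


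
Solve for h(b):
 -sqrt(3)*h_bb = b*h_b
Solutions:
 h(b) = C1 + C2*erf(sqrt(2)*3^(3/4)*b/6)


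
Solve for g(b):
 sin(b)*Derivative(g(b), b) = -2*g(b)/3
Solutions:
 g(b) = C1*(cos(b) + 1)^(1/3)/(cos(b) - 1)^(1/3)


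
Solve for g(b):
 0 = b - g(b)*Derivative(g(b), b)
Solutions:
 g(b) = -sqrt(C1 + b^2)
 g(b) = sqrt(C1 + b^2)


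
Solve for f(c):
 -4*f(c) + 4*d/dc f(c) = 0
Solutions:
 f(c) = C1*exp(c)


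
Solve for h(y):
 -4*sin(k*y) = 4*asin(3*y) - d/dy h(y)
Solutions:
 h(y) = C1 + 4*y*asin(3*y) + 4*sqrt(1 - 9*y^2)/3 + 4*Piecewise((-cos(k*y)/k, Ne(k, 0)), (0, True))


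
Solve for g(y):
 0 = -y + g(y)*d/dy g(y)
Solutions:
 g(y) = -sqrt(C1 + y^2)
 g(y) = sqrt(C1 + y^2)


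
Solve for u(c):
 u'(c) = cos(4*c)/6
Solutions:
 u(c) = C1 + sin(4*c)/24


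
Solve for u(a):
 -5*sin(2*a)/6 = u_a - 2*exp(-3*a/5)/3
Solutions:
 u(a) = C1 + 5*cos(2*a)/12 - 10*exp(-3*a/5)/9


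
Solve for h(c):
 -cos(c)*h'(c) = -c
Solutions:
 h(c) = C1 + Integral(c/cos(c), c)


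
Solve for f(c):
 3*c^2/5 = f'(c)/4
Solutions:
 f(c) = C1 + 4*c^3/5


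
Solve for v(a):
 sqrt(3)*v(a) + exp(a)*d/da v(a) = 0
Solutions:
 v(a) = C1*exp(sqrt(3)*exp(-a))


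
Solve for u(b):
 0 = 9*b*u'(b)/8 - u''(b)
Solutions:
 u(b) = C1 + C2*erfi(3*b/4)


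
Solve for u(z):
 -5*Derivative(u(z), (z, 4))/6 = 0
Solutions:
 u(z) = C1 + C2*z + C3*z^2 + C4*z^3


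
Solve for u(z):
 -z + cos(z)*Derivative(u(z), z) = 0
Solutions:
 u(z) = C1 + Integral(z/cos(z), z)


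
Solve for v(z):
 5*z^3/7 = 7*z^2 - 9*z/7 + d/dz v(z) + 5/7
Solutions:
 v(z) = C1 + 5*z^4/28 - 7*z^3/3 + 9*z^2/14 - 5*z/7
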